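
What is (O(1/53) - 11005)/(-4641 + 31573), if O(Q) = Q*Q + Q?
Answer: -30912991/75651988 ≈ -0.40862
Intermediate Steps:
O(Q) = Q + Q**2 (O(Q) = Q**2 + Q = Q + Q**2)
(O(1/53) - 11005)/(-4641 + 31573) = ((1 + 1/53)/53 - 11005)/(-4641 + 31573) = ((1 + 1/53)/53 - 11005)/26932 = ((1/53)*(54/53) - 11005)*(1/26932) = (54/2809 - 11005)*(1/26932) = -30912991/2809*1/26932 = -30912991/75651988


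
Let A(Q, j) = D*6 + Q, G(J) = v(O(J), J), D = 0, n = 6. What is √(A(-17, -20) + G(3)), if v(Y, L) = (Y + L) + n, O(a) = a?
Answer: I*√5 ≈ 2.2361*I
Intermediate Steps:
v(Y, L) = 6 + L + Y (v(Y, L) = (Y + L) + 6 = (L + Y) + 6 = 6 + L + Y)
G(J) = 6 + 2*J (G(J) = 6 + J + J = 6 + 2*J)
A(Q, j) = Q (A(Q, j) = 0*6 + Q = 0 + Q = Q)
√(A(-17, -20) + G(3)) = √(-17 + (6 + 2*3)) = √(-17 + (6 + 6)) = √(-17 + 12) = √(-5) = I*√5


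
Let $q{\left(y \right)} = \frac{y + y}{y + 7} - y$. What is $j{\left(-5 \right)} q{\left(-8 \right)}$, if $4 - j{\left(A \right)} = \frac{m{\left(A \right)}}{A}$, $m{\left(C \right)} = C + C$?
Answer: $48$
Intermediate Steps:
$m{\left(C \right)} = 2 C$
$j{\left(A \right)} = 2$ ($j{\left(A \right)} = 4 - \frac{2 A}{A} = 4 - 2 = 2$)
$q{\left(y \right)} = - y + \frac{2 y}{7 + y}$ ($q{\left(y \right)} = \frac{2 y}{7 + y} - y = - y + \frac{2 y}{7 + y}$)
$j{\left(-5 \right)} q{\left(-8 \right)} = 2 \left(\left(-1\right) \left(-8\right) \frac{1}{7 - 8} \left(5 - 8\right)\right) = 2 \left(\left(-1\right) \left(-8\right) \frac{1}{-1} \left(-3\right)\right) = 2 \left(\left(-1\right) \left(-8\right) \left(-1\right) \left(-3\right)\right) = 2 \cdot 24 = 48$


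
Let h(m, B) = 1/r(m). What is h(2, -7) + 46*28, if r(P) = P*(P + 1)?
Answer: 7729/6 ≈ 1288.2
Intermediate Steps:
r(P) = P*(1 + P)
h(m, B) = 1/(m*(1 + m))
h(2, -7) + 46*28 = 1/(2*(1 + 2)) + 46*28 = (½)/3 + 1288 = (½)*(⅓) + 1288 = ⅙ + 1288 = 7729/6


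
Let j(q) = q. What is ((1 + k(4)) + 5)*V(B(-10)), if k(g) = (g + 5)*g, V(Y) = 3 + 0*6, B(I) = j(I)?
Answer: 126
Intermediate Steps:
B(I) = I
V(Y) = 3 (V(Y) = 3 + 0 = 3)
k(g) = g*(5 + g) (k(g) = (5 + g)*g = g*(5 + g))
((1 + k(4)) + 5)*V(B(-10)) = ((1 + 4*(5 + 4)) + 5)*3 = ((1 + 4*9) + 5)*3 = ((1 + 36) + 5)*3 = (37 + 5)*3 = 42*3 = 126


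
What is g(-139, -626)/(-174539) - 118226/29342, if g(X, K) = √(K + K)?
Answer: -59113/14671 - 2*I*√313/174539 ≈ -4.0292 - 0.00020273*I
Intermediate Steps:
g(X, K) = √2*√K (g(X, K) = √(2*K) = √2*√K)
g(-139, -626)/(-174539) - 118226/29342 = (√2*√(-626))/(-174539) - 118226/29342 = (√2*(I*√626))*(-1/174539) - 118226*1/29342 = (2*I*√313)*(-1/174539) - 59113/14671 = -2*I*√313/174539 - 59113/14671 = -59113/14671 - 2*I*√313/174539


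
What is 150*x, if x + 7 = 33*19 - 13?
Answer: 91050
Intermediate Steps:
x = 607 (x = -7 + (33*19 - 13) = -7 + (627 - 13) = -7 + 614 = 607)
150*x = 150*607 = 91050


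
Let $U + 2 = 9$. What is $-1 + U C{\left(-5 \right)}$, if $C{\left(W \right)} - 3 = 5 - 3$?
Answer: $34$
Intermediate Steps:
$C{\left(W \right)} = 5$ ($C{\left(W \right)} = 3 + \left(5 - 3\right) = 3 + 2 = 5$)
$U = 7$ ($U = -2 + 9 = 7$)
$-1 + U C{\left(-5 \right)} = -1 + 7 \cdot 5 = -1 + 35 = 34$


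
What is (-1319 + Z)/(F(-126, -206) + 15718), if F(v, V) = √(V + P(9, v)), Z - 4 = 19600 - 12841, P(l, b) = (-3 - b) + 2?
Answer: 85568792/247055605 - 48996*I/247055605 ≈ 0.34635 - 0.00019832*I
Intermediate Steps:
P(l, b) = -1 - b
Z = 6763 (Z = 4 + (19600 - 12841) = 4 + 6759 = 6763)
F(v, V) = √(-1 + V - v) (F(v, V) = √(V + (-1 - v)) = √(-1 + V - v))
(-1319 + Z)/(F(-126, -206) + 15718) = (-1319 + 6763)/(√(-1 - 206 - 1*(-126)) + 15718) = 5444/(√(-1 - 206 + 126) + 15718) = 5444/(√(-81) + 15718) = 5444/(9*I + 15718) = 5444/(15718 + 9*I) = 5444*((15718 - 9*I)/247055605) = 5444*(15718 - 9*I)/247055605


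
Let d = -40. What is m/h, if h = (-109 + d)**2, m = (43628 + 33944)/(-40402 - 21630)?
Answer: -19393/344293108 ≈ -5.6327e-5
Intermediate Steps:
m = -19393/15508 (m = 77572/(-62032) = 77572*(-1/62032) = -19393/15508 ≈ -1.2505)
h = 22201 (h = (-109 - 40)**2 = (-149)**2 = 22201)
m/h = -19393/15508/22201 = -19393/15508*1/22201 = -19393/344293108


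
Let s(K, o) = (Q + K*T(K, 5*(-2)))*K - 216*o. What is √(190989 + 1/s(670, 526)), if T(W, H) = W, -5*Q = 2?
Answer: 5*√172634748829518913491/150324558 ≈ 437.02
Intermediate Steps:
Q = -⅖ (Q = -⅕*2 = -⅖ ≈ -0.40000)
s(K, o) = -216*o + K*(-⅖ + K²) (s(K, o) = (-⅖ + K*K)*K - 216*o = (-⅖ + K²)*K - 216*o = K*(-⅖ + K²) - 216*o = -216*o + K*(-⅖ + K²))
√(190989 + 1/s(670, 526)) = √(190989 + 1/(670³ - 216*526 - ⅖*670)) = √(190989 + 1/(300763000 - 113616 - 268)) = √(190989 + 1/300649116) = √(57420674015725/300649116) = 5*√172634748829518913491/150324558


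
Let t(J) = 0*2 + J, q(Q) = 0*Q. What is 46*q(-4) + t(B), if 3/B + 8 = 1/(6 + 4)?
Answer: -30/79 ≈ -0.37975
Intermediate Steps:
q(Q) = 0
B = -30/79 (B = 3/(-8 + 1/(6 + 4)) = 3/(-8 + 1/10) = 3/(-79/10) = 3*(-10/79) = -30/79 ≈ -0.37975)
t(J) = J (t(J) = 0 + J = J)
46*q(-4) + t(B) = 46*0 - 30/79 = 0 - 30/79 = -30/79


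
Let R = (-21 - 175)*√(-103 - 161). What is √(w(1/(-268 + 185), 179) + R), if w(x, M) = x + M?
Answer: 2*√(308262 - 675122*I*√66)/83 ≈ 41.04 - 38.799*I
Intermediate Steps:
R = -392*I*√66 ≈ -3184.6*I
w(x, M) = M + x
√(w(1/(-268 + 185), 179) + R) = √((179 + 1/(-268 + 185)) - 392*I*√66) = √((179 + 1/(-83)) - 392*I*√66) = √((179 - 1/83) - 392*I*√66) = √(14856/83 - 392*I*√66)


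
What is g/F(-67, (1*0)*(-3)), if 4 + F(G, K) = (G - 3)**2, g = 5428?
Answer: 1357/1224 ≈ 1.1087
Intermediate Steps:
F(G, K) = -4 + (-3 + G)**2 (F(G, K) = -4 + (G - 3)**2 = -4 + (-3 + G)**2)
g/F(-67, (1*0)*(-3)) = 5428/(-4 + (-3 - 67)**2) = 5428/(-4 + (-70)**2) = 5428/(-4 + 4900) = 5428/4896 = 5428*(1/4896) = 1357/1224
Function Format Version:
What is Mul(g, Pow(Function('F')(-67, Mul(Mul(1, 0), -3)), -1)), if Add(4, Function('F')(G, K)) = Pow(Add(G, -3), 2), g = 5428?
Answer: Rational(1357, 1224) ≈ 1.1087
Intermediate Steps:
Function('F')(G, K) = Add(-4, Pow(Add(-3, G), 2)) (Function('F')(G, K) = Add(-4, Pow(Add(G, -3), 2)) = Add(-4, Pow(Add(-3, G), 2)))
Mul(g, Pow(Function('F')(-67, Mul(Mul(1, 0), -3)), -1)) = Mul(5428, Pow(Add(-4, Pow(Add(-3, -67), 2)), -1)) = Mul(5428, Pow(Add(-4, Pow(-70, 2)), -1)) = Mul(5428, Pow(Add(-4, 4900), -1)) = Mul(5428, Pow(4896, -1)) = Mul(5428, Rational(1, 4896)) = Rational(1357, 1224)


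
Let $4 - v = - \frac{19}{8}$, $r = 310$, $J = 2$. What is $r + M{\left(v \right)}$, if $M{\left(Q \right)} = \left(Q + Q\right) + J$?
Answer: $\frac{1299}{4} \approx 324.75$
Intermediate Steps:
$v = \frac{51}{8}$ ($v = 4 - - \frac{19}{8} = 4 + \frac{19}{8} = \frac{51}{8} \approx 6.375$)
$M{\left(Q \right)} = 2 + 2 Q$ ($M{\left(Q \right)} = \left(Q + Q\right) + 2 = 2 Q + 2 = 2 + 2 Q$)
$r + M{\left(v \right)} = 310 + \left(2 + 2 \cdot \frac{51}{8}\right) = 310 + \left(2 + \frac{51}{4}\right) = 310 + \frac{59}{4} = \frac{1299}{4}$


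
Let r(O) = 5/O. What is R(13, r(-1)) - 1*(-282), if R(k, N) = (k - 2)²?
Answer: 403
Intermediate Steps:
R(k, N) = (-2 + k)²
R(13, r(-1)) - 1*(-282) = (-2 + 13)² - 1*(-282) = 11² + 282 = 121 + 282 = 403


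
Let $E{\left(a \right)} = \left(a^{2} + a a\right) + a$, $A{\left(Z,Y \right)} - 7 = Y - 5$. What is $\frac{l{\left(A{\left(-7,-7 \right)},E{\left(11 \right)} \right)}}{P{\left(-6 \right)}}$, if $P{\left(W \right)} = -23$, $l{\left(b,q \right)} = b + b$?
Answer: $\frac{10}{23} \approx 0.43478$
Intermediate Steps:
$A{\left(Z,Y \right)} = 2 + Y$ ($A{\left(Z,Y \right)} = 7 + \left(Y - 5\right) = 7 + \left(-5 + Y\right) = 2 + Y$)
$E{\left(a \right)} = a + 2 a^{2}$ ($E{\left(a \right)} = \left(a^{2} + a^{2}\right) + a = 2 a^{2} + a = a + 2 a^{2}$)
$l{\left(b,q \right)} = 2 b$
$\frac{l{\left(A{\left(-7,-7 \right)},E{\left(11 \right)} \right)}}{P{\left(-6 \right)}} = \frac{2 \left(2 - 7\right)}{-23} = 2 \left(-5\right) \left(- \frac{1}{23}\right) = \left(-10\right) \left(- \frac{1}{23}\right) = \frac{10}{23}$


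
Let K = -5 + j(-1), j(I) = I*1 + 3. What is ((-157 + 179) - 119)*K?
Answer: 291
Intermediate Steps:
j(I) = 3 + I (j(I) = I + 3 = 3 + I)
K = -3 (K = -5 + (3 - 1) = -5 + 2 = -3)
((-157 + 179) - 119)*K = ((-157 + 179) - 119)*(-3) = (22 - 119)*(-3) = -97*(-3) = 291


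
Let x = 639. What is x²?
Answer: 408321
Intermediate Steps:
x² = 639² = 408321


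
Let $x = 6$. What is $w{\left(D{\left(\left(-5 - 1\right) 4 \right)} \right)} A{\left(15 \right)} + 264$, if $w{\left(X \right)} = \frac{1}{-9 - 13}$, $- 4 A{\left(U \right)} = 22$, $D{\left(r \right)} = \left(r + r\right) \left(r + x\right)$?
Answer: $\frac{1057}{4} \approx 264.25$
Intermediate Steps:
$D{\left(r \right)} = 2 r \left(6 + r\right)$ ($D{\left(r \right)} = \left(r + r\right) \left(r + 6\right) = 2 r \left(6 + r\right)$)
$A{\left(U \right)} = - \frac{11}{2}$ ($A{\left(U \right)} = \left(- \frac{1}{4}\right) 22 = - \frac{11}{2}$)
$w{\left(X \right)} = - \frac{1}{22}$ ($w{\left(X \right)} = \frac{1}{-22} = - \frac{1}{22}$)
$w{\left(D{\left(\left(-5 - 1\right) 4 \right)} \right)} A{\left(15 \right)} + 264 = \left(- \frac{1}{22}\right) \left(- \frac{11}{2}\right) + 264 = \frac{1}{4} + 264 = \frac{1057}{4}$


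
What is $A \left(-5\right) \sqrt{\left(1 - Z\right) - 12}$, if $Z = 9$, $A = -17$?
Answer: $170 i \sqrt{5} \approx 380.13 i$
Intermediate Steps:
$A \left(-5\right) \sqrt{\left(1 - Z\right) - 12} = \left(-17\right) \left(-5\right) \sqrt{\left(1 - 9\right) - 12} = 85 \sqrt{\left(1 - 9\right) - 12} = 85 \sqrt{-8 - 12} = 85 \sqrt{-20} = 85 \cdot 2 i \sqrt{5} = 170 i \sqrt{5}$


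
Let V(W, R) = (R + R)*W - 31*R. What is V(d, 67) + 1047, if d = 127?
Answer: 15988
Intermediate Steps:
V(W, R) = -31*R + 2*R*W (V(W, R) = (2*R)*W - 31*R = 2*R*W - 31*R = -31*R + 2*R*W)
V(d, 67) + 1047 = 67*(-31 + 2*127) + 1047 = 67*(-31 + 254) + 1047 = 67*223 + 1047 = 14941 + 1047 = 15988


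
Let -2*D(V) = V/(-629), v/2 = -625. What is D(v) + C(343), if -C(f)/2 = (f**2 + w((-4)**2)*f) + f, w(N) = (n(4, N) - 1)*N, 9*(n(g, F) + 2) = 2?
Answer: -1163313449/5661 ≈ -2.0550e+5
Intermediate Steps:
v = -1250 (v = 2*(-625) = -1250)
n(g, F) = -16/9 (n(g, F) = -2 + (1/9)*2 = -2 + 2/9 = -16/9)
D(V) = V/1258 (D(V) = -V/(2*(-629)) = -V*(-1)/(2*629) = -(-1)*V/1258 = V/1258)
w(N) = -25*N/9 (w(N) = (-16/9 - 1)*N = -25*N/9)
C(f) = -2*f**2 + 782*f/9 (C(f) = -2*((f**2 + (-25/9*(-4)**2)*f) + f) = -2*((f**2 + (-25/9*16)*f) + f) = -2*((f**2 - 400*f/9) + f) = -2*(f**2 - 391*f/9) = -2*f**2 + 782*f/9)
D(v) + C(343) = (1/1258)*(-1250) + (2/9)*343*(391 - 9*343) = -625/629 + (2/9)*343*(391 - 3087) = -625/629 + (2/9)*343*(-2696) = -625/629 - 1849456/9 = -1163313449/5661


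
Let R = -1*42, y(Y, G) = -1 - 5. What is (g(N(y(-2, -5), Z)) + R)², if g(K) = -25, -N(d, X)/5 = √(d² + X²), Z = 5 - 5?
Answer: 4489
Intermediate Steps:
y(Y, G) = -6
Z = 0
N(d, X) = -5*√(X² + d²) (N(d, X) = -5*√(d² + X²) = -5*√(X² + d²))
R = -42
(g(N(y(-2, -5), Z)) + R)² = (-25 - 42)² = (-67)² = 4489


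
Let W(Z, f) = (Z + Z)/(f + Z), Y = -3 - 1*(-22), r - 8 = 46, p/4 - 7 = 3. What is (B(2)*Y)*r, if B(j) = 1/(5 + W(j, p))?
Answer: 21546/107 ≈ 201.36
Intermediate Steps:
p = 40 (p = 28 + 4*3 = 28 + 12 = 40)
r = 54 (r = 8 + 46 = 54)
Y = 19 (Y = -3 + 22 = 19)
W(Z, f) = 2*Z/(Z + f) (W(Z, f) = (2*Z)/(Z + f) = 2*Z/(Z + f))
B(j) = 1/(5 + 2*j/(40 + j)) (B(j) = 1/(5 + 2*j/(j + 40)) = 1/(5 + 2*j/(40 + j)))
(B(2)*Y)*r = (((40 + 2)/(200 + 7*2))*19)*54 = ((42/(200 + 14))*19)*54 = ((42/214)*19)*54 = (((1/214)*42)*19)*54 = ((21/107)*19)*54 = (399/107)*54 = 21546/107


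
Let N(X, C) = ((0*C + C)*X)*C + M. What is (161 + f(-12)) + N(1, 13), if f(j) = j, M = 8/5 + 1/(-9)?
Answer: 14377/45 ≈ 319.49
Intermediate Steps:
M = 67/45 (M = 8*(⅕) + 1*(-⅑) = 8/5 - ⅑ = 67/45 ≈ 1.4889)
N(X, C) = 67/45 + X*C² (N(X, C) = ((0*C + C)*X)*C + 67/45 = ((0 + C)*X)*C + 67/45 = (C*X)*C + 67/45 = X*C² + 67/45 = 67/45 + X*C²)
(161 + f(-12)) + N(1, 13) = (161 - 12) + (67/45 + 1*13²) = 149 + (67/45 + 1*169) = 149 + (67/45 + 169) = 149 + 7672/45 = 14377/45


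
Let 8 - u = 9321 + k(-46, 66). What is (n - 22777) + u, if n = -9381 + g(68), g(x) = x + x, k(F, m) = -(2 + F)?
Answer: -41379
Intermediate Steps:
k(F, m) = -2 - F
g(x) = 2*x
n = -9245 (n = -9381 + 2*68 = -9381 + 136 = -9245)
u = -9357 (u = 8 - (9321 + (-2 - 1*(-46))) = 8 - (9321 + (-2 + 46)) = 8 - (9321 + 44) = 8 - 1*9365 = 8 - 9365 = -9357)
(n - 22777) + u = (-9245 - 22777) - 9357 = -32022 - 9357 = -41379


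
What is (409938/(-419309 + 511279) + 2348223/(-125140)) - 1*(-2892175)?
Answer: 195801419083453/67700740 ≈ 2.8922e+6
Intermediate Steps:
(409938/(-419309 + 511279) + 2348223/(-125140)) - 1*(-2892175) = (409938/91970 + 2348223*(-1/125140)) + 2892175 = (409938*(1/91970) - 2348223/125140) + 2892175 = (12057/2705 - 2348223/125140) + 2892175 = -968626047/67700740 + 2892175 = 195801419083453/67700740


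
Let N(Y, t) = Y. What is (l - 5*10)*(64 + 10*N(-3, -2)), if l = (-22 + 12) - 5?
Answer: -2210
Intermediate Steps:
l = -15 (l = -10 - 5 = -15)
(l - 5*10)*(64 + 10*N(-3, -2)) = (-15 - 5*10)*(64 + 10*(-3)) = (-15 - 50)*(64 - 30) = -65*34 = -2210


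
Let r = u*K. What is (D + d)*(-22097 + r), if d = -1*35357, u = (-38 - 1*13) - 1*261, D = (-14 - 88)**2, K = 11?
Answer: 637025137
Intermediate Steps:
D = 10404 (D = (-102)**2 = 10404)
u = -312 (u = (-38 - 13) - 261 = -51 - 261 = -312)
d = -35357
r = -3432 (r = -312*11 = -3432)
(D + d)*(-22097 + r) = (10404 - 35357)*(-22097 - 3432) = -24953*(-25529) = 637025137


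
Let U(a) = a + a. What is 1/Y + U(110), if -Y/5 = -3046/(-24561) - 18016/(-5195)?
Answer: 100803769241/458314946 ≈ 219.94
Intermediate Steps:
U(a) = 2*a
Y = -458314946/25518879 (Y = -5*(-3046/(-24561) - 18016/(-5195)) = -5*(-3046*(-1/24561) - 18016*(-1/5195)) = -5*(3046/24561 + 18016/5195) = -5*458314946/127594395 = -458314946/25518879 ≈ -17.960)
1/Y + U(110) = 1/(-458314946/25518879) + 2*110 = -25518879/458314946 + 220 = 100803769241/458314946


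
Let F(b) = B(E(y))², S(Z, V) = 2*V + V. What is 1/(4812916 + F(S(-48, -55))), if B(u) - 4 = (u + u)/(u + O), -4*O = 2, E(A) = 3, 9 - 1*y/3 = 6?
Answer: 25/120323924 ≈ 2.0777e-7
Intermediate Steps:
y = 9 (y = 27 - 3*6 = 27 - 18 = 9)
S(Z, V) = 3*V
O = -½ (O = -¼*2 = -½ ≈ -0.50000)
B(u) = 4 + 2*u/(-½ + u) (B(u) = 4 + (u + u)/(u - ½) = 4 + (2*u)/(-½ + u) = 4 + 2*u/(-½ + u))
F(b) = 1024/25 (F(b) = (4*(-1 + 3*3)/(-1 + 2*3))² = (4*(-1 + 9)/(-1 + 6))² = (4*8/5)² = (4*(⅕)*8)² = (32/5)² = 1024/25)
1/(4812916 + F(S(-48, -55))) = 1/(4812916 + 1024/25) = 1/(120323924/25) = 25/120323924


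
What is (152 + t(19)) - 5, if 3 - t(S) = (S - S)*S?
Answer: 150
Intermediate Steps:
t(S) = 3 (t(S) = 3 - (S - S)*S = 3 - 0*S = 3 - 1*0 = 3 + 0 = 3)
(152 + t(19)) - 5 = (152 + 3) - 5 = 155 - 5 = 150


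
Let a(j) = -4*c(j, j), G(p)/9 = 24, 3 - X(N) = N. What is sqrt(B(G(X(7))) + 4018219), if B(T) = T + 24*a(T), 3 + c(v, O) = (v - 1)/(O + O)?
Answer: sqrt(36168077)/3 ≈ 2004.7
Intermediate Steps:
c(v, O) = -3 + (-1 + v)/(2*O) (c(v, O) = -3 + (v - 1)/(O + O) = -3 + (-1 + v)/((2*O)) = -3 + (-1 + v)*(1/(2*O)) = -3 + (-1 + v)/(2*O))
X(N) = 3 - N
G(p) = 216 (G(p) = 9*24 = 216)
a(j) = -2*(-1 - 5*j)/j (a(j) = -2*(-1 + j - 6*j)/j = -2*(-1 - 5*j)/j)
B(T) = 240 + T + 48/T (B(T) = T + 24*(10 + 2/T) = T + (240 + 48/T) = 240 + T + 48/T)
sqrt(B(G(X(7))) + 4018219) = sqrt((240 + 216 + 48/216) + 4018219) = sqrt((240 + 216 + 48*(1/216)) + 4018219) = sqrt((240 + 216 + 2/9) + 4018219) = sqrt(4106/9 + 4018219) = sqrt(36168077/9) = sqrt(36168077)/3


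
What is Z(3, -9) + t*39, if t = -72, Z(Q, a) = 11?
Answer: -2797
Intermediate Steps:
Z(3, -9) + t*39 = 11 - 72*39 = 11 - 2808 = -2797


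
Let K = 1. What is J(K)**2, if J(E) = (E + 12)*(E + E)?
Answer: 676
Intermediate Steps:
J(E) = 2*E*(12 + E) (J(E) = (12 + E)*(2*E) = 2*E*(12 + E))
J(K)**2 = (2*1*(12 + 1))**2 = (2*1*13)**2 = 26**2 = 676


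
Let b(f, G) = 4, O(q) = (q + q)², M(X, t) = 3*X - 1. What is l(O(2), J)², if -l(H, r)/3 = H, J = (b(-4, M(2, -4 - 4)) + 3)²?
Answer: 2304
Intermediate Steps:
M(X, t) = -1 + 3*X
O(q) = 4*q² (O(q) = (2*q)² = 4*q²)
J = 49 (J = (4 + 3)² = 7² = 49)
l(H, r) = -3*H
l(O(2), J)² = (-12*2²)² = (-12*4)² = (-3*16)² = (-48)² = 2304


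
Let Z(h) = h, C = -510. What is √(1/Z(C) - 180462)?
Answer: I*√46938166710/510 ≈ 424.81*I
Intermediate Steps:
√(1/Z(C) - 180462) = √(1/(-510) - 180462) = √(-1/510 - 180462) = √(-92035621/510) = I*√46938166710/510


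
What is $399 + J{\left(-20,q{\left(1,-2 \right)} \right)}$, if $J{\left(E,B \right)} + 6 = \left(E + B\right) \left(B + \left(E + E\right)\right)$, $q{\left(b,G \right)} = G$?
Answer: $1317$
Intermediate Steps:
$J{\left(E,B \right)} = -6 + \left(B + E\right) \left(B + 2 E\right)$ ($J{\left(E,B \right)} = -6 + \left(E + B\right) \left(B + \left(E + E\right)\right) = -6 + \left(B + E\right) \left(B + 2 E\right)$)
$399 + J{\left(-20,q{\left(1,-2 \right)} \right)} = 399 + \left(-6 + \left(-2\right)^{2} + 2 \left(-20\right)^{2} + 3 \left(-2\right) \left(-20\right)\right) = 399 + \left(-6 + 4 + 2 \cdot 400 + 120\right) = 399 + \left(-6 + 4 + 800 + 120\right) = 399 + 918 = 1317$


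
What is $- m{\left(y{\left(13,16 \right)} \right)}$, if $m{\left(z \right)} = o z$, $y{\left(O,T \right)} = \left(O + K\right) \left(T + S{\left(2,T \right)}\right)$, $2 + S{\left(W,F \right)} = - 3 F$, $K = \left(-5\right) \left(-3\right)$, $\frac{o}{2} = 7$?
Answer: $13328$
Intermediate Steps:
$o = 14$ ($o = 2 \cdot 7 = 14$)
$K = 15$
$S{\left(W,F \right)} = -2 - 3 F$
$y{\left(O,T \right)} = \left(-2 - 2 T\right) \left(15 + O\right)$ ($y{\left(O,T \right)} = \left(O + 15\right) \left(T - \left(2 + 3 T\right)\right) = \left(15 + O\right) \left(-2 - 2 T\right) = \left(-2 - 2 T\right) \left(15 + O\right)$)
$m{\left(z \right)} = 14 z$
$- m{\left(y{\left(13,16 \right)} \right)} = - 14 \left(-30 - 480 - 26 - 26 \cdot 16\right) = - 14 \left(-30 - 480 - 26 - 416\right) = - 14 \left(-952\right) = \left(-1\right) \left(-13328\right) = 13328$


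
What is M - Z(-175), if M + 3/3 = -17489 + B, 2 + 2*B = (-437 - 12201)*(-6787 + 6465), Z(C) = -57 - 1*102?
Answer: 2017386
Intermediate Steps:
Z(C) = -159 (Z(C) = -57 - 102 = -159)
B = 2034717 (B = -1 + ((-437 - 12201)*(-6787 + 6465))/2 = -1 + (-12638*(-322))/2 = -1 + (1/2)*4069436 = -1 + 2034718 = 2034717)
M = 2017227 (M = -1 + (-17489 + 2034717) = -1 + 2017228 = 2017227)
M - Z(-175) = 2017227 - 1*(-159) = 2017227 + 159 = 2017386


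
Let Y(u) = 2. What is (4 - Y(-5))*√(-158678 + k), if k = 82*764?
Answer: 6*I*√10670 ≈ 619.77*I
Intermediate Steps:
k = 62648
(4 - Y(-5))*√(-158678 + k) = (4 - 1*2)*√(-158678 + 62648) = (4 - 2)*√(-96030) = 2*(3*I*√10670) = 6*I*√10670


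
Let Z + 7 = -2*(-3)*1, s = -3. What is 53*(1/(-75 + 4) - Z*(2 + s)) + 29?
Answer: -1757/71 ≈ -24.746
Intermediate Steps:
Z = -1 (Z = -7 - 2*(-3)*1 = -7 + 6*1 = -7 + 6 = -1)
53*(1/(-75 + 4) - Z*(2 + s)) + 29 = 53*(1/(-75 + 4) - (-1)*(2 - 3)) + 29 = 53*(1/(-71) - (-1)*(-1)) + 29 = 53*(-1/71 - 1*1) + 29 = 53*(-1/71 - 1) + 29 = 53*(-72/71) + 29 = -3816/71 + 29 = -1757/71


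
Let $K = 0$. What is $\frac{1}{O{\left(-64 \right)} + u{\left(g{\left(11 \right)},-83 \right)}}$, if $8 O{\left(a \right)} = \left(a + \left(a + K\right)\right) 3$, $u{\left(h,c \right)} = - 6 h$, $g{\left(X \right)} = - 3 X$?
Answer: $\frac{1}{150} \approx 0.0066667$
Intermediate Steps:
$O{\left(a \right)} = \frac{3 a}{4}$ ($O{\left(a \right)} = \frac{\left(a + \left(a + 0\right)\right) 3}{8} = \frac{\left(a + a\right) 3}{8} = \frac{2 a 3}{8} = \frac{6 a}{8} = \frac{3 a}{4}$)
$\frac{1}{O{\left(-64 \right)} + u{\left(g{\left(11 \right)},-83 \right)}} = \frac{1}{\frac{3}{4} \left(-64\right) - 6 \left(\left(-3\right) 11\right)} = \frac{1}{-48 - -198} = \frac{1}{-48 + 198} = \frac{1}{150}$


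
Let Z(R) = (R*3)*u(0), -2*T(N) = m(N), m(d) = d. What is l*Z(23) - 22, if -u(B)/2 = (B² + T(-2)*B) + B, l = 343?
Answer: -22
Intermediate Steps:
T(N) = -N/2
u(B) = -4*B - 2*B² (u(B) = -2*((B² + (-½*(-2))*B) + B) = -2*((B² + 1*B) + B) = -2*((B² + B) + B) = -2*((B + B²) + B) = -2*(B² + 2*B) = -4*B - 2*B²)
Z(R) = 0 (Z(R) = (R*3)*(-2*0*(2 + 0)) = (3*R)*(-2*0*2) = (3*R)*0 = 0)
l*Z(23) - 22 = 343*0 - 22 = 0 - 22 = -22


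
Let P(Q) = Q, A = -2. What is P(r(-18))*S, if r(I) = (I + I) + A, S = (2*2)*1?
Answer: -152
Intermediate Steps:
S = 4 (S = 4*1 = 4)
r(I) = -2 + 2*I (r(I) = (I + I) - 2 = 2*I - 2 = -2 + 2*I)
P(r(-18))*S = (-2 + 2*(-18))*4 = (-2 - 36)*4 = -38*4 = -152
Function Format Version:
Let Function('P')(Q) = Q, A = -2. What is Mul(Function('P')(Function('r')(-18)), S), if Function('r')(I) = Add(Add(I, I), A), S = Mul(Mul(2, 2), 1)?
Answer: -152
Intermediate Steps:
S = 4 (S = Mul(4, 1) = 4)
Function('r')(I) = Add(-2, Mul(2, I)) (Function('r')(I) = Add(Add(I, I), -2) = Add(Mul(2, I), -2) = Add(-2, Mul(2, I)))
Mul(Function('P')(Function('r')(-18)), S) = Mul(Add(-2, Mul(2, -18)), 4) = Mul(Add(-2, -36), 4) = Mul(-38, 4) = -152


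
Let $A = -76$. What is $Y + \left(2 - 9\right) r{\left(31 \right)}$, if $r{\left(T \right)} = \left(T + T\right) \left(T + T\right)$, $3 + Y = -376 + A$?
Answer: $-27363$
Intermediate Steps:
$Y = -455$ ($Y = -3 - 452 = -455$)
$r{\left(T \right)} = 4 T^{2}$ ($r{\left(T \right)} = 2 T 2 T = 4 T^{2}$)
$Y + \left(2 - 9\right) r{\left(31 \right)} = -455 + \left(2 - 9\right) 4 \cdot 31^{2} = -455 + \left(2 - 9\right) 4 \cdot 961 = -455 - 26908 = -27363$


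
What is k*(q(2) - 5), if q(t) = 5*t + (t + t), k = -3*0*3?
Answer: 0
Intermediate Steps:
k = 0 (k = 0*3 = 0)
q(t) = 7*t (q(t) = 5*t + 2*t = 7*t)
k*(q(2) - 5) = 0*(7*2 - 5) = 0*(14 - 5) = 0*9 = 0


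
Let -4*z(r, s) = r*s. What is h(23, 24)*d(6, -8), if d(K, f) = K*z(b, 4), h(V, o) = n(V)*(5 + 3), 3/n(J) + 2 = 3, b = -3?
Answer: 432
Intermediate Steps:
n(J) = 3 (n(J) = 3/(-2 + 3) = 3/1 = 3*1 = 3)
h(V, o) = 24 (h(V, o) = 3*(5 + 3) = 3*8 = 24)
z(r, s) = -r*s/4
d(K, f) = 3*K (d(K, f) = K*(-1/4*(-3)*4) = K*3 = 3*K)
h(23, 24)*d(6, -8) = 24*(3*6) = 24*18 = 432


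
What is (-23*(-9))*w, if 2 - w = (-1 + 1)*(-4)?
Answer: 414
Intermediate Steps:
w = 2 (w = 2 - (-1 + 1)*(-4) = 2 - 0*(-4) = 2 - 1*0 = 2 + 0 = 2)
(-23*(-9))*w = -23*(-9)*2 = 207*2 = 414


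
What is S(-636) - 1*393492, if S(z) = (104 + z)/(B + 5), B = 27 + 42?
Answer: -14559470/37 ≈ -3.9350e+5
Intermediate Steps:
B = 69
S(z) = 52/37 + z/74 (S(z) = (104 + z)/(69 + 5) = (104 + z)/74 = (104 + z)*(1/74) = 52/37 + z/74)
S(-636) - 1*393492 = (52/37 + (1/74)*(-636)) - 1*393492 = (52/37 - 318/37) - 393492 = -266/37 - 393492 = -14559470/37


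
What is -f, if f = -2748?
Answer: 2748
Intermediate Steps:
-f = -1*(-2748) = 2748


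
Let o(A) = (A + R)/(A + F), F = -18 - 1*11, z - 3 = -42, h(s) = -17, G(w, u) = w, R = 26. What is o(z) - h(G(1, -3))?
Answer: 1169/68 ≈ 17.191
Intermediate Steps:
z = -39 (z = 3 - 42 = -39)
F = -29 (F = -18 - 11 = -29)
o(A) = (26 + A)/(-29 + A) (o(A) = (A + 26)/(A - 29) = (26 + A)/(-29 + A))
o(z) - h(G(1, -3)) = (26 - 39)/(-29 - 39) - 1*(-17) = -13/(-68) + 17 = -1/68*(-13) + 17 = 13/68 + 17 = 1169/68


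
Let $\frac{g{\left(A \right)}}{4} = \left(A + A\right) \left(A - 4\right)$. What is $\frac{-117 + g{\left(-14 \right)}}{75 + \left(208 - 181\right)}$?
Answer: $\frac{633}{34} \approx 18.618$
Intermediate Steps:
$g{\left(A \right)} = 8 A \left(-4 + A\right)$ ($g{\left(A \right)} = 4 \left(A + A\right) \left(A - 4\right) = 4 \cdot 2 A \left(-4 + A\right) = 8 A \left(-4 + A\right)$)
$\frac{-117 + g{\left(-14 \right)}}{75 + \left(208 - 181\right)} = \frac{-117 + 8 \left(-14\right) \left(-4 - 14\right)}{75 + \left(208 - 181\right)} = \frac{-117 + 8 \left(-14\right) \left(-18\right)}{75 + \left(208 - 181\right)} = \frac{-117 + 2016}{75 + 27} = \frac{1899}{102} = 1899 \cdot \frac{1}{102} = \frac{633}{34}$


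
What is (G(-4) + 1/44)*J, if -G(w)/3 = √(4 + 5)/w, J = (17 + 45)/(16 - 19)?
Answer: -1550/33 ≈ -46.970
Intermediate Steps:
J = -62/3 (J = 62/(-3) = 62*(-⅓) = -62/3 ≈ -20.667)
G(w) = -9/w (G(w) = -3*√(4 + 5)/w = -3*√9/w = -9/w)
(G(-4) + 1/44)*J = (-9/(-4) + 1/44)*(-62/3) = (-9*(-¼) + 1/44)*(-62/3) = (9/4 + 1/44)*(-62/3) = (25/11)*(-62/3) = -1550/33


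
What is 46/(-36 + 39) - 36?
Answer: -62/3 ≈ -20.667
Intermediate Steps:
46/(-36 + 39) - 36 = 46/3 - 36 = -62/3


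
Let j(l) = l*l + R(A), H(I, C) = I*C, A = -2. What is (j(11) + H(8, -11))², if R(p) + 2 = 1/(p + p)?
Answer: 15129/16 ≈ 945.56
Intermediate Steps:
H(I, C) = C*I
R(p) = -2 + 1/(2*p) (R(p) = -2 + 1/(p + p) = -2 + 1/(2*p))
j(l) = -9/4 + l² (j(l) = l*l + (-2 + (½)/(-2)) = l² + (-2 + (½)*(-½)) = l² + (-2 - ¼) = l² - 9/4 = -9/4 + l²)
(j(11) + H(8, -11))² = ((-9/4 + 11²) - 11*8)² = ((-9/4 + 121) - 88)² = (475/4 - 88)² = (123/4)² = 15129/16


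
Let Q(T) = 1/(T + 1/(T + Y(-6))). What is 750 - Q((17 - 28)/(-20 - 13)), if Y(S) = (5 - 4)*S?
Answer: 5949/8 ≈ 743.63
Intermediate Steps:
Y(S) = S (Y(S) = 1*S = S)
Q(T) = 1/(T + 1/(-6 + T)) (Q(T) = 1/(T + 1/(T - 6)) = 1/(T + 1/(-6 + T)))
750 - Q((17 - 28)/(-20 - 13)) = 750 - (-6 + (17 - 28)/(-20 - 13))/(1 + ((17 - 28)/(-20 - 13))² - 6*(17 - 28)/(-20 - 13)) = 750 - (-6 - 11/(-33))/(1 + (-11/(-33))² - (-66)/(-33)) = 750 - (-6 - 11*(-1/33))/(1 + (-11*(-1/33))² - (-66)*(-1)/33) = 750 - (-6 + ⅓)/(1 + (⅓)² - 6*⅓) = 750 - (-17)/((1 + ⅑ - 2)*3) = 750 - (-17)/((-8/9)*3) = 750 - (-9)*(-17)/(8*3) = 750 - 1*51/8 = 750 - 51/8 = 5949/8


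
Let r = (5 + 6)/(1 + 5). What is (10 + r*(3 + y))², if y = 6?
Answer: 2809/4 ≈ 702.25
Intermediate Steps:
r = 11/6 ≈ 1.8333
(10 + r*(3 + y))² = (10 + 11*(3 + 6)/6)² = (10 + (11/6)*9)² = (10 + 33/2)² = (53/2)² = 2809/4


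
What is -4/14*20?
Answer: -40/7 ≈ -5.7143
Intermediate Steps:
-4/14*20 = -4*1/14*20 = -2/7*20 = -40/7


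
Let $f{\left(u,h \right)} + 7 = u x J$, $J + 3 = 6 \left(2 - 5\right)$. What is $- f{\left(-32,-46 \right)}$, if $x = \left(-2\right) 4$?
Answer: $5383$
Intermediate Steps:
$x = -8$
$J = -21$ ($J = -3 + 6 \left(2 - 5\right) = -3 + 6 \left(-3\right) = -3 - 18 = -21$)
$f{\left(u,h \right)} = -7 + 168 u$ ($f{\left(u,h \right)} = -7 + u \left(-8\right) \left(-21\right) = -7 + - 8 u \left(-21\right) = -7 + 168 u$)
$- f{\left(-32,-46 \right)} = - (-7 + 168 \left(-32\right)) = - (-7 - 5376) = \left(-1\right) \left(-5383\right) = 5383$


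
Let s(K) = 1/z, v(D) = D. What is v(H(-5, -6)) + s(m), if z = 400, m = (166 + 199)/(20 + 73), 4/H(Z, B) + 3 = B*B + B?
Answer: 1627/10800 ≈ 0.15065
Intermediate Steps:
H(Z, B) = 4/(-3 + B + B²) (H(Z, B) = 4/(-3 + (B*B + B)) = 4/(-3 + (B² + B)) = 4/(-3 + (B + B²)) = 4/(-3 + B + B²))
m = 365/93 ≈ 3.9247
s(K) = 1/400
v(H(-5, -6)) + s(m) = 4/(-3 - 6 + (-6)²) + 1/400 = 4/(-3 - 6 + 36) + 1/400 = 4/27 + 1/400 = 1627/10800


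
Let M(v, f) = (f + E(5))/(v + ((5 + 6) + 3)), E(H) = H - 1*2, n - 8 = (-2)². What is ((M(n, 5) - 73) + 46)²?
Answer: 120409/169 ≈ 712.48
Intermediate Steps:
n = 12 (n = 8 + (-2)² = 8 + 4 = 12)
E(H) = -2 + H (E(H) = H - 2 = -2 + H)
M(v, f) = (3 + f)/(14 + v) (M(v, f) = (f + (-2 + 5))/(v + ((5 + 6) + 3)) = (f + 3)/(v + (11 + 3)) = (3 + f)/(v + 14) = (3 + f)/(14 + v))
((M(n, 5) - 73) + 46)² = (((3 + 5)/(14 + 12) - 73) + 46)² = ((8/26 - 73) + 46)² = (((1/26)*8 - 73) + 46)² = ((4/13 - 73) + 46)² = (-945/13 + 46)² = (-347/13)² = 120409/169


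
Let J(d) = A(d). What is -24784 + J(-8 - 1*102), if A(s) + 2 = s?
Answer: -24896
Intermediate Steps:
A(s) = -2 + s
J(d) = -2 + d
-24784 + J(-8 - 1*102) = -24784 + (-2 + (-8 - 1*102)) = -24784 + (-2 + (-8 - 102)) = -24784 + (-2 - 110) = -24784 - 112 = -24896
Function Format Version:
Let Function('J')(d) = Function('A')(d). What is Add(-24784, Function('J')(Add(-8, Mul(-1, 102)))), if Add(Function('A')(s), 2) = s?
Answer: -24896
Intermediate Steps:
Function('A')(s) = Add(-2, s)
Function('J')(d) = Add(-2, d)
Add(-24784, Function('J')(Add(-8, Mul(-1, 102)))) = Add(-24784, Add(-2, Add(-8, Mul(-1, 102)))) = Add(-24784, Add(-2, Add(-8, -102))) = Add(-24784, Add(-2, -110)) = Add(-24784, -112) = -24896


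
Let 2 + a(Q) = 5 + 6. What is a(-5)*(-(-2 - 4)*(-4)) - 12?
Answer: -228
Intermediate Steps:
a(Q) = 9 (a(Q) = -2 + (5 + 6) = -2 + 11 = 9)
a(-5)*(-(-2 - 4)*(-4)) - 12 = 9*(-(-2 - 4)*(-4)) - 12 = 9*(-1*(-6)*(-4)) - 12 = 9*(6*(-4)) - 12 = 9*(-24) - 12 = -216 - 12 = -228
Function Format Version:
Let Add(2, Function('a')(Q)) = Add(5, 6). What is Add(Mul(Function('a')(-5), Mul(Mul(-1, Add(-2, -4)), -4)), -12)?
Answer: -228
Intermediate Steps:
Function('a')(Q) = 9 (Function('a')(Q) = Add(-2, Add(5, 6)) = Add(-2, 11) = 9)
Add(Mul(Function('a')(-5), Mul(Mul(-1, Add(-2, -4)), -4)), -12) = Add(Mul(9, Mul(Mul(-1, Add(-2, -4)), -4)), -12) = Add(Mul(9, Mul(Mul(-1, -6), -4)), -12) = Add(Mul(9, Mul(6, -4)), -12) = Add(Mul(9, -24), -12) = Add(-216, -12) = -228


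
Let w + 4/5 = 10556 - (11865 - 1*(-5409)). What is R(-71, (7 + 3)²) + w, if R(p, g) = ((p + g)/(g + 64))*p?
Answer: -5519711/820 ≈ -6731.4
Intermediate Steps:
w = -33594/5 (w = -⅘ + (10556 - (11865 - 1*(-5409))) = -⅘ + (10556 - (11865 + 5409)) = -⅘ + (10556 - 1*17274) = -⅘ + (10556 - 17274) = -⅘ - 6718 = -33594/5 ≈ -6718.8)
R(p, g) = p*(g + p)/(64 + g) (R(p, g) = ((g + p)/(64 + g))*p = p*(g + p)/(64 + g))
R(-71, (7 + 3)²) + w = -71*((7 + 3)² - 71)/(64 + (7 + 3)²) - 33594/5 = -71*(10² - 71)/(64 + 10²) - 33594/5 = -71*(100 - 71)/(64 + 100) - 33594/5 = -71*29/164 - 33594/5 = -71*1/164*29 - 33594/5 = -2059/164 - 33594/5 = -5519711/820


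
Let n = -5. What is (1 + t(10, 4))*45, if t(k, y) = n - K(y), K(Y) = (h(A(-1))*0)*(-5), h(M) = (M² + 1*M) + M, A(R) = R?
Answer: -180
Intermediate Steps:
h(M) = M² + 2*M (h(M) = (M² + M) + M = (M + M²) + M = M² + 2*M)
K(Y) = 0 (K(Y) = (-(2 - 1)*0)*(-5) = (-1*1*0)*(-5) = -1*0*(-5) = 0*(-5) = 0)
t(k, y) = -5 (t(k, y) = -5 - 1*0 = -5 + 0 = -5)
(1 + t(10, 4))*45 = (1 - 5)*45 = -4*45 = -180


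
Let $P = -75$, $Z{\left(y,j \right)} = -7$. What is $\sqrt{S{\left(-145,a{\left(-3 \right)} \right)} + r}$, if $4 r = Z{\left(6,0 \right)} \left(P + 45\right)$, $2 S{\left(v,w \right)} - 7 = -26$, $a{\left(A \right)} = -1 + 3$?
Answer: $\sqrt{43} \approx 6.5574$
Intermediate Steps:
$a{\left(A \right)} = 2$
$S{\left(v,w \right)} = - \frac{19}{2}$ ($S{\left(v,w \right)} = \frac{7}{2} + \frac{1}{2} \left(-26\right) = \frac{7}{2} - 13 = - \frac{19}{2}$)
$r = \frac{105}{2}$ ($r = \frac{\left(-7\right) \left(-75 + 45\right)}{4} = \frac{\left(-7\right) \left(-30\right)}{4} = \frac{1}{4} \cdot 210 = \frac{105}{2} \approx 52.5$)
$\sqrt{S{\left(-145,a{\left(-3 \right)} \right)} + r} = \sqrt{- \frac{19}{2} + \frac{105}{2}} = \sqrt{43}$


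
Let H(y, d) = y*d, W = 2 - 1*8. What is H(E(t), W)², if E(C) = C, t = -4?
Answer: 576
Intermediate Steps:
W = -6 (W = 2 - 8 = -6)
H(y, d) = d*y
H(E(t), W)² = (-6*(-4))² = 24² = 576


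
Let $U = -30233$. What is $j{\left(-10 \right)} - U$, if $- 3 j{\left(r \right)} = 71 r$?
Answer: $\frac{91409}{3} \approx 30470.0$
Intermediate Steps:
$j{\left(r \right)} = - \frac{71 r}{3}$
$j{\left(-10 \right)} - U = \left(- \frac{71}{3}\right) \left(-10\right) - -30233 = \frac{710}{3} + 30233 = \frac{91409}{3}$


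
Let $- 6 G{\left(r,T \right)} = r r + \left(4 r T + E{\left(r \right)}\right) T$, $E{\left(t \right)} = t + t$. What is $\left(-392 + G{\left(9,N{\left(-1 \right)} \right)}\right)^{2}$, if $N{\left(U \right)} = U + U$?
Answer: $\frac{717409}{4} \approx 1.7935 \cdot 10^{5}$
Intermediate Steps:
$N{\left(U \right)} = 2 U$
$E{\left(t \right)} = 2 t$
$G{\left(r,T \right)} = - \frac{r^{2}}{6} - \frac{T \left(2 r + 4 T r\right)}{6}$ ($G{\left(r,T \right)} = - \frac{r r + \left(4 r T + 2 r\right) T}{6} = - \frac{r^{2} + \left(4 T r + 2 r\right) T}{6} = - \frac{r^{2} + \left(2 r + 4 T r\right) T}{6} = - \frac{r^{2} + T \left(2 r + 4 T r\right)}{6} = - \frac{r^{2}}{6} - \frac{T \left(2 r + 4 T r\right)}{6}$)
$\left(-392 + G{\left(9,N{\left(-1 \right)} \right)}\right)^{2} = \left(-392 + \frac{1}{6} \cdot 9 \left(\left(-1\right) 9 - 4 \left(2 \left(-1\right)\right)^{2} - 2 \cdot 2 \left(-1\right)\right)\right)^{2} = \left(-392 + \frac{1}{6} \cdot 9 \left(-9 - 4 \left(-2\right)^{2} - -4\right)\right)^{2} = \left(-392 + \frac{1}{6} \cdot 9 \left(-9 - 16 + 4\right)\right)^{2} = \left(-392 + \frac{1}{6} \cdot 9 \left(-21\right)\right)^{2} = \left(-392 - \frac{63}{2}\right)^{2} = \left(- \frac{847}{2}\right)^{2} = \frac{717409}{4}$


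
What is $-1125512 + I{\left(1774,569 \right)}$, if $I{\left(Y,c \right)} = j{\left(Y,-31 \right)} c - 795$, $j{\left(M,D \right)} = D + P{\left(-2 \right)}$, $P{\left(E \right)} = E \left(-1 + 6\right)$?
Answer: $-1149636$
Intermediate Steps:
$P{\left(E \right)} = 5 E$ ($P{\left(E \right)} = E 5 = 5 E$)
$j{\left(M,D \right)} = -10 + D$ ($j{\left(M,D \right)} = D + 5 \left(-2\right) = D - 10 = -10 + D$)
$I{\left(Y,c \right)} = -795 - 41 c$ ($I{\left(Y,c \right)} = \left(-10 - 31\right) c - 795 = - 41 c - 795 = -795 - 41 c$)
$-1125512 + I{\left(1774,569 \right)} = -1125512 - 24124 = -1149636$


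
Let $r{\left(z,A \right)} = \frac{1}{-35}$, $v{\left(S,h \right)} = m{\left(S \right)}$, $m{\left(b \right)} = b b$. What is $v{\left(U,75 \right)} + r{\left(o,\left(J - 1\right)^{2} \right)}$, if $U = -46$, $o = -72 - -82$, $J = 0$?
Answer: $\frac{74059}{35} \approx 2116.0$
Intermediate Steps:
$o = 10$ ($o = -72 + 82 = 10$)
$m{\left(b \right)} = b^{2}$
$v{\left(S,h \right)} = S^{2}$
$r{\left(z,A \right)} = - \frac{1}{35}$
$v{\left(U,75 \right)} + r{\left(o,\left(J - 1\right)^{2} \right)} = \left(-46\right)^{2} - \frac{1}{35} = 2116 - \frac{1}{35} = \frac{74059}{35}$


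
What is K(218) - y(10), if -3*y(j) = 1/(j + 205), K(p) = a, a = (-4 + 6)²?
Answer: 2581/645 ≈ 4.0015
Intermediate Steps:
a = 4 (a = 2² = 4)
K(p) = 4
y(j) = -1/(3*(205 + j)) (y(j) = -1/(3*(j + 205)) = -1/(3*(205 + j)))
K(218) - y(10) = 4 - (-1)/(615 + 3*10) = 4 - (-1)/(615 + 30) = 4 - (-1)/645 = 4 - 1*(-1/645) = 4 + 1/645 = 2581/645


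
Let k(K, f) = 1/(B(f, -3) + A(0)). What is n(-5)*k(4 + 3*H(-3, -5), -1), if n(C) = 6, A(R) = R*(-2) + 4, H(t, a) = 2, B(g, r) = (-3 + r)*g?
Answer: ⅗ ≈ 0.60000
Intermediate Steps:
B(g, r) = g*(-3 + r)
A(R) = 4 - 2*R (A(R) = -2*R + 4 = 4 - 2*R)
k(K, f) = 1/(4 - 6*f) (k(K, f) = 1/(f*(-3 - 3) + (4 - 2*0)) = 1/(f*(-6) + (4 + 0)) = 1/(-6*f + 4) = 1/(4 - 6*f))
n(-5)*k(4 + 3*H(-3, -5), -1) = 6*(-1/(-4 + 6*(-1))) = 6*(-1/(-4 - 6)) = 6*(-1/(-10)) = 6*(-1*(-⅒)) = 6*(⅒) = ⅗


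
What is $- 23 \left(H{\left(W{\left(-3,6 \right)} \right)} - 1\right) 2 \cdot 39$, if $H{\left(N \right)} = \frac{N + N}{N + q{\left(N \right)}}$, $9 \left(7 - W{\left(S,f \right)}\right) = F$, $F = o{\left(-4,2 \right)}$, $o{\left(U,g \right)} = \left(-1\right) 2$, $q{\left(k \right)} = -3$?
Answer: $- \frac{82524}{19} \approx -4343.4$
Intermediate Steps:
$o{\left(U,g \right)} = -2$
$F = -2$
$W{\left(S,f \right)} = \frac{65}{9}$ ($W{\left(S,f \right)} = 7 - - \frac{2}{9} = 7 + \frac{2}{9} = \frac{65}{9}$)
$H{\left(N \right)} = \frac{2 N}{-3 + N}$ ($H{\left(N \right)} = \frac{N + N}{N - 3} = \frac{2 N}{-3 + N}$)
$- 23 \left(H{\left(W{\left(-3,6 \right)} \right)} - 1\right) 2 \cdot 39 = - 23 \left(2 \cdot \frac{65}{9} \frac{1}{-3 + \frac{65}{9}} - 1\right) 2 \cdot 39 = - 23 \left(2 \cdot \frac{65}{9} \frac{1}{\frac{38}{9}} - 1\right) 2 \cdot 39 = - 23 \left(2 \cdot \frac{65}{9} \cdot \frac{9}{38} - 1\right) 2 \cdot 39 = - 23 \left(\frac{65}{19} - 1\right) 2 \cdot 39 = - 23 \cdot \frac{46}{19} \cdot 2 \cdot 39 = \left(-23\right) \frac{92}{19} \cdot 39 = \left(- \frac{2116}{19}\right) 39 = - \frac{82524}{19}$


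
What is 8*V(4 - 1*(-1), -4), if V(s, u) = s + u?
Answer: 8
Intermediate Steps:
8*V(4 - 1*(-1), -4) = 8*((4 - 1*(-1)) - 4) = 8*((4 + 1) - 4) = 8*(5 - 4) = 8*1 = 8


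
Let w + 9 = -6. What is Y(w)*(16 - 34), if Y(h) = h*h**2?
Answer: 60750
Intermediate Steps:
w = -15 (w = -9 - 6 = -15)
Y(h) = h**3
Y(w)*(16 - 34) = (-15)**3*(16 - 34) = -3375*(-18) = 60750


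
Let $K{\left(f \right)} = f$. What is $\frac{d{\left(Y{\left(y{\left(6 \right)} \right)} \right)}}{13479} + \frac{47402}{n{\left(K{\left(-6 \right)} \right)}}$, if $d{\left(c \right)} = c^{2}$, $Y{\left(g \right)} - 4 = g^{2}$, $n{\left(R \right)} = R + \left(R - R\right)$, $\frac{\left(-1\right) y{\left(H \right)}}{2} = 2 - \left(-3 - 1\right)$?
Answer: $- \frac{106466689}{13479} \approx -7898.7$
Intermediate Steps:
$y{\left(H \right)} = -12$ ($y{\left(H \right)} = - 2 \left(2 - \left(-3 - 1\right)\right) = - 2 \left(2 - -4\right) = - 2 \left(2 + 4\right) = \left(-2\right) 6 = -12$)
$n{\left(R \right)} = R$ ($n{\left(R \right)} = R + 0 = R$)
$Y{\left(g \right)} = 4 + g^{2}$
$\frac{d{\left(Y{\left(y{\left(6 \right)} \right)} \right)}}{13479} + \frac{47402}{n{\left(K{\left(-6 \right)} \right)}} = \frac{\left(4 + \left(-12\right)^{2}\right)^{2}}{13479} + \frac{47402}{-6} = \left(4 + 144\right)^{2} \cdot \frac{1}{13479} + 47402 \left(- \frac{1}{6}\right) = 148^{2} \cdot \frac{1}{13479} - \frac{23701}{3} = 21904 \cdot \frac{1}{13479} - \frac{23701}{3} = \frac{21904}{13479} - \frac{23701}{3} = - \frac{106466689}{13479}$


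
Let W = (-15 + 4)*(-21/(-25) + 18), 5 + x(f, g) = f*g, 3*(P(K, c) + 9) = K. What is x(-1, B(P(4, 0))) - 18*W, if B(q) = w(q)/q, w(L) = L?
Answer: 93108/25 ≈ 3724.3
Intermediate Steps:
P(K, c) = -9 + K/3
B(q) = 1 (B(q) = q/q = 1)
x(f, g) = -5 + f*g
W = -5181/25 (W = -11*(-21*(-1/25) + 18) = -11*(21/25 + 18) = -11*471/25 = -5181/25 ≈ -207.24)
x(-1, B(P(4, 0))) - 18*W = (-5 - 1*1) - 18*(-5181/25) = (-5 - 1) + 93258/25 = -6 + 93258/25 = 93108/25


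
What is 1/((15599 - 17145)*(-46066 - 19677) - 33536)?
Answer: 1/101605142 ≈ 9.8420e-9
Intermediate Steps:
1/((15599 - 17145)*(-46066 - 19677) - 33536) = 1/(-1546*(-65743) - 33536) = 1/(101638678 - 33536) = 1/101605142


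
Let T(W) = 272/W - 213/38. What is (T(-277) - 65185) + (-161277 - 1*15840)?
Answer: -2550540189/10526 ≈ -2.4231e+5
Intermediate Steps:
T(W) = -213/38 + 272/W (T(W) = 272/W - 213*1/38 = 272/W - 213/38 = -213/38 + 272/W)
(T(-277) - 65185) + (-161277 - 1*15840) = ((-213/38 + 272/(-277)) - 65185) + (-161277 - 1*15840) = ((-213/38 + 272*(-1/277)) - 65185) + (-161277 - 15840) = ((-213/38 - 272/277) - 65185) - 177117 = (-69337/10526 - 65185) - 177117 = -686206647/10526 - 177117 = -2550540189/10526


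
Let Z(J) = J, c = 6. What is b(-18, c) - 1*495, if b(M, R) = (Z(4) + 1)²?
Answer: -470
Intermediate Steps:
b(M, R) = 25 (b(M, R) = (4 + 1)² = 5² = 25)
b(-18, c) - 1*495 = 25 - 1*495 = 25 - 495 = -470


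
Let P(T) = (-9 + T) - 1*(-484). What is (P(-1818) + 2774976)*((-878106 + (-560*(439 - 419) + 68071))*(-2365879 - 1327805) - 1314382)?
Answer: 8413486379178705614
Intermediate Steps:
P(T) = 475 + T (P(T) = (-9 + T) + 484 = 475 + T)
(P(-1818) + 2774976)*((-878106 + (-560*(439 - 419) + 68071))*(-2365879 - 1327805) - 1314382) = ((475 - 1818) + 2774976)*((-878106 + (-560*(439 - 419) + 68071))*(-2365879 - 1327805) - 1314382) = (-1343 + 2774976)*((-878106 + (-560*20 + 68071))*(-3693684) - 1314382) = 2773633*((-878106 + (-11200 + 68071))*(-3693684) - 1314382) = 2773633*((-878106 + 56871)*(-3693684) - 1314382) = 2773633*(-821235*(-3693684) - 1314382) = 2773633*(3033382579740 - 1314382) = 2773633*3033381265358 = 8413486379178705614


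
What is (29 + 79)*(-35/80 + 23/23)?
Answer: 243/4 ≈ 60.750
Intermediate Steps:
(29 + 79)*(-35/80 + 23/23) = 108*(-35*1/80 + 23*(1/23)) = 108*(-7/16 + 1) = 108*(9/16) = 243/4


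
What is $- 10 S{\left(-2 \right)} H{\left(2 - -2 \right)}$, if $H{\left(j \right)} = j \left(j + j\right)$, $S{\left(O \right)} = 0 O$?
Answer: $0$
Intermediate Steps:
$S{\left(O \right)} = 0$
$H{\left(j \right)} = 2 j^{2}$ ($H{\left(j \right)} = j 2 j = 2 j^{2}$)
$- 10 S{\left(-2 \right)} H{\left(2 - -2 \right)} = \left(-10\right) 0 \cdot 2 \left(2 - -2\right)^{2} = 0 \cdot 2 \left(2 + 2\right)^{2} = 0 \cdot 2 \cdot 4^{2} = 0 \cdot 2 \cdot 16 = 0 \cdot 32 = 0$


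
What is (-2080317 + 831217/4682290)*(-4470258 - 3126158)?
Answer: 36997002049104154304/2341145 ≈ 1.5803e+13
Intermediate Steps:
(-2080317 + 831217/4682290)*(-4470258 - 3126158) = (-2080317 + 831217*(1/4682290))*(-7596416) = (-2080317 + 831217/4682290)*(-7596416) = -9740646654713/4682290*(-7596416) = 36997002049104154304/2341145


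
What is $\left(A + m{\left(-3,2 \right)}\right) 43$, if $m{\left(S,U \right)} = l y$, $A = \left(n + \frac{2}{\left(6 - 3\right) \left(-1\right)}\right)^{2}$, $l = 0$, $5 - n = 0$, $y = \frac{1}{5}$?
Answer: $\frac{7267}{9} \approx 807.44$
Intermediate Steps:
$y = \frac{1}{5} \approx 0.2$
$n = 5$ ($n = 5 - 0 = 5 + 0 = 5$)
$A = \frac{169}{9}$ ($A = \left(5 + \frac{2}{\left(6 - 3\right) \left(-1\right)}\right)^{2} = \left(5 + \frac{2}{3 \left(-1\right)}\right)^{2} = \left(5 + \frac{2}{-3}\right)^{2} = \left(5 + 2 \left(- \frac{1}{3}\right)\right)^{2} = \left(5 - \frac{2}{3}\right)^{2} = \left(\frac{13}{3}\right)^{2} = \frac{169}{9} \approx 18.778$)
$m{\left(S,U \right)} = 0$ ($m{\left(S,U \right)} = 0 \cdot \frac{1}{5} = 0$)
$\left(A + m{\left(-3,2 \right)}\right) 43 = \left(\frac{169}{9} + 0\right) 43 = \frac{169}{9} \cdot 43 = \frac{7267}{9}$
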